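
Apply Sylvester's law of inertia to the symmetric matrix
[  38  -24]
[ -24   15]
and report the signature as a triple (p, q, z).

step 0: pivot 38 → sign +
step 1: pivot -3/19 → sign −
signature = (1, 1, 0)

Answer: (1, 1, 0)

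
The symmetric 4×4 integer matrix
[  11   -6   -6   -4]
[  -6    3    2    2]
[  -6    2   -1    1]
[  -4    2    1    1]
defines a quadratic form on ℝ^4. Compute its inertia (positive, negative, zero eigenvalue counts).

Answer: (2, 2, 0)

Derivation:
step 0: pivot 11 → sign +
step 1: pivot -3/11 → sign −
step 2: pivot 5/3 → sign +
step 3: pivot -2/5 → sign −
signature = (2, 2, 0)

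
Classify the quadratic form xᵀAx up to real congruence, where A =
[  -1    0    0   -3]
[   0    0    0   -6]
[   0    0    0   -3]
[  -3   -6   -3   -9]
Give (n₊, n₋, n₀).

step 0: pivot -1 → sign −
step 1: pivot -12 → sign −
step 2: pivot 3/4 → sign +
step 3: row/col 3 already zero → sign 0
signature = (1, 2, 1)

Answer: (1, 2, 1)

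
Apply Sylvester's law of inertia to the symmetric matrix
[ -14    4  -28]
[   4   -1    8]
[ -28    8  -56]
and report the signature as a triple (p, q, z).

step 0: pivot -14 → sign −
step 1: pivot 1/7 → sign +
step 2: row/col 2 already zero → sign 0
signature = (1, 1, 1)

Answer: (1, 1, 1)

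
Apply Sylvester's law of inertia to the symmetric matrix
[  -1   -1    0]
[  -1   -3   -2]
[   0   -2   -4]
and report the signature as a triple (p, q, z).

step 0: pivot -1 → sign −
step 1: pivot -2 → sign −
step 2: pivot -2 → sign −
signature = (0, 3, 0)

Answer: (0, 3, 0)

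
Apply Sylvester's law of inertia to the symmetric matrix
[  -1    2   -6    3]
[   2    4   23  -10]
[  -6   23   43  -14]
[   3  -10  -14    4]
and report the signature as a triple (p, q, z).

step 0: pivot -1 → sign −
step 1: pivot 8 → sign +
step 2: pivot 511/8 → sign +
step 3: pivot 3/511 → sign +
signature = (3, 1, 0)

Answer: (3, 1, 0)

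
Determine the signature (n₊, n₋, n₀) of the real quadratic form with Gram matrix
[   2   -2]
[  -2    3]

Answer: (2, 0, 0)

Derivation:
step 0: pivot 2 → sign +
step 1: pivot 1 → sign +
signature = (2, 0, 0)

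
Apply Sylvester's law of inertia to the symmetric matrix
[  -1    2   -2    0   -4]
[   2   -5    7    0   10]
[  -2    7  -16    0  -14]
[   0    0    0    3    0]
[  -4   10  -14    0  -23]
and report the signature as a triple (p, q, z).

Answer: (1, 4, 0)

Derivation:
step 0: pivot -1 → sign −
step 1: pivot -1 → sign −
step 2: pivot -3 → sign −
step 3: pivot 3 → sign +
step 4: pivot -3 → sign −
signature = (1, 4, 0)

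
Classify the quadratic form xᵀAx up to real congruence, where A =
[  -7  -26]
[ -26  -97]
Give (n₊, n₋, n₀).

Answer: (0, 2, 0)

Derivation:
step 0: pivot -7 → sign −
step 1: pivot -3/7 → sign −
signature = (0, 2, 0)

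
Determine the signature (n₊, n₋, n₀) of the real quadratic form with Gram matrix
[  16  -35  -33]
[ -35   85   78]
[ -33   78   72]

Answer: (2, 1, 0)

Derivation:
step 0: pivot 16 → sign +
step 1: pivot 135/16 → sign +
step 2: pivot -1/15 → sign −
signature = (2, 1, 0)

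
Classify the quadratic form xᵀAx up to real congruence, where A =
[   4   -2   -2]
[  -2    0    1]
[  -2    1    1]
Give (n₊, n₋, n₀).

step 0: pivot 4 → sign +
step 1: pivot -1 → sign −
step 2: row/col 2 already zero → sign 0
signature = (1, 1, 1)

Answer: (1, 1, 1)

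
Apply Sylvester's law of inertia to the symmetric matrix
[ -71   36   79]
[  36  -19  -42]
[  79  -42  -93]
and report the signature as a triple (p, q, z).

Answer: (0, 3, 0)

Derivation:
step 0: pivot -71 → sign −
step 1: pivot -53/71 → sign −
step 2: pivot -2/53 → sign −
signature = (0, 3, 0)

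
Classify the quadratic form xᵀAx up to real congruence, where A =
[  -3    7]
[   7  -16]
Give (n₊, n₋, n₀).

Answer: (1, 1, 0)

Derivation:
step 0: pivot -3 → sign −
step 1: pivot 1/3 → sign +
signature = (1, 1, 0)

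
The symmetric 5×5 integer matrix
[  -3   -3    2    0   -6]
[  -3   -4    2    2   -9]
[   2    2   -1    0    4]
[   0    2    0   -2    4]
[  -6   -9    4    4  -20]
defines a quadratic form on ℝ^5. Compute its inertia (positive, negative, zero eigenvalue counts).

step 0: pivot -3 → sign −
step 1: pivot -1 → sign −
step 2: pivot 1/3 → sign +
step 3: pivot 2 → sign +
step 4: pivot -1 → sign −
signature = (2, 3, 0)

Answer: (2, 3, 0)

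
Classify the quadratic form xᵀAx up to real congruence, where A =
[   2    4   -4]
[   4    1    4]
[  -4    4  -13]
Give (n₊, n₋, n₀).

Answer: (1, 2, 0)

Derivation:
step 0: pivot 2 → sign +
step 1: pivot -7 → sign −
step 2: pivot -3/7 → sign −
signature = (1, 2, 0)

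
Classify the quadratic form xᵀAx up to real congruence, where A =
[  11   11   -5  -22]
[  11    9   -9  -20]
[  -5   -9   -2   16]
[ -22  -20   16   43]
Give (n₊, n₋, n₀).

Answer: (2, 2, 0)

Derivation:
step 0: pivot 11 → sign +
step 1: pivot -2 → sign −
step 2: pivot 41/11 → sign +
step 3: pivot -3/41 → sign −
signature = (2, 2, 0)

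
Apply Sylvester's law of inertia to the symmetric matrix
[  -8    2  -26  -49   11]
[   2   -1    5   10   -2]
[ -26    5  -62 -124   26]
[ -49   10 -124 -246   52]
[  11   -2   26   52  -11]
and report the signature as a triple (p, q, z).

step 0: pivot -8 → sign −
step 1: pivot -1/2 → sign −
step 2: pivot 27 → sign +
step 3: pivot -13/12 → sign −
step 4: pivot -1/13 → sign −
signature = (1, 4, 0)

Answer: (1, 4, 0)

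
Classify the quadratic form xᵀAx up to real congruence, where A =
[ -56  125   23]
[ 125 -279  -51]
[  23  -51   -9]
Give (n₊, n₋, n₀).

step 0: pivot -56 → sign −
step 1: pivot 1/56 → sign +
step 2: pivot -6 → sign −
signature = (1, 2, 0)

Answer: (1, 2, 0)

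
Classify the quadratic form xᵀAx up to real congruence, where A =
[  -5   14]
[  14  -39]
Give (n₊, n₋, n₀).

Answer: (1, 1, 0)

Derivation:
step 0: pivot -5 → sign −
step 1: pivot 1/5 → sign +
signature = (1, 1, 0)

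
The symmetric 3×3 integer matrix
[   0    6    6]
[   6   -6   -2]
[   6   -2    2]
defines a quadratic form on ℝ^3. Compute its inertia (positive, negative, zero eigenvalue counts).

step 0: pivot -6 → sign −
step 1: pivot 6 → sign +
step 2: row/col 2 already zero → sign 0
signature = (1, 1, 1)

Answer: (1, 1, 1)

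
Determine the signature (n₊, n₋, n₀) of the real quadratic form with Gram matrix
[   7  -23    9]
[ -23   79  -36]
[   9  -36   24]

Answer: (3, 0, 0)

Derivation:
step 0: pivot 7 → sign +
step 1: pivot 24/7 → sign +
step 2: pivot 3/8 → sign +
signature = (3, 0, 0)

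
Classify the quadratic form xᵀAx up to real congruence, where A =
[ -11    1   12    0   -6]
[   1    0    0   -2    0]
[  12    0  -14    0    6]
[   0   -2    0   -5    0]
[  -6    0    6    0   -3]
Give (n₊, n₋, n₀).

Answer: (1, 4, 0)

Derivation:
step 0: pivot -11 → sign −
step 1: pivot 1/11 → sign +
step 2: pivot -14 → sign −
step 3: pivot -55/7 → sign −
step 4: pivot -3/55 → sign −
signature = (1, 4, 0)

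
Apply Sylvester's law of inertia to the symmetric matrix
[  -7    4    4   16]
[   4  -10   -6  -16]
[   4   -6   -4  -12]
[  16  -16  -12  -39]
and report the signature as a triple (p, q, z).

Answer: (2, 2, 0)

Derivation:
step 0: pivot -7 → sign −
step 1: pivot -54/7 → sign −
step 2: pivot 2/27 → sign +
step 3: pivot 1 → sign +
signature = (2, 2, 0)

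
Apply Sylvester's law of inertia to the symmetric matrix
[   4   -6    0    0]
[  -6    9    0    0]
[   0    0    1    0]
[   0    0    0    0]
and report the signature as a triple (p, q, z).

Answer: (2, 0, 2)

Derivation:
step 0: pivot 4 → sign +
step 1: pivot 1 → sign +
step 2: row/col 2 already zero → sign 0
step 3: row/col 3 already zero → sign 0
signature = (2, 0, 2)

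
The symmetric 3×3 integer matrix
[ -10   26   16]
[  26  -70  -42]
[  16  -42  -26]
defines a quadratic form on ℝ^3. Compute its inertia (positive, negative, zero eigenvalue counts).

Answer: (0, 3, 0)

Derivation:
step 0: pivot -10 → sign −
step 1: pivot -12/5 → sign −
step 2: pivot -1/3 → sign −
signature = (0, 3, 0)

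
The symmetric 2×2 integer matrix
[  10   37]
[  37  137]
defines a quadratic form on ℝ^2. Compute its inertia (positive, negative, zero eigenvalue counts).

Answer: (2, 0, 0)

Derivation:
step 0: pivot 10 → sign +
step 1: pivot 1/10 → sign +
signature = (2, 0, 0)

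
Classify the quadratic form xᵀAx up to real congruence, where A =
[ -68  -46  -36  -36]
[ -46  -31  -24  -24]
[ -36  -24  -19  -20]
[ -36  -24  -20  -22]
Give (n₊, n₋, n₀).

step 0: pivot -68 → sign −
step 1: pivot 2/17 → sign +
step 2: pivot -1 → sign −
step 3: row/col 3 already zero → sign 0
signature = (1, 2, 1)

Answer: (1, 2, 1)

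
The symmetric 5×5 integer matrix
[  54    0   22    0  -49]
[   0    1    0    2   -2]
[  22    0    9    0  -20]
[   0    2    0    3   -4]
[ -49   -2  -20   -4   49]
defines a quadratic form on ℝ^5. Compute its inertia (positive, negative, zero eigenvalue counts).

Answer: (4, 1, 0)

Derivation:
step 0: pivot 54 → sign +
step 1: pivot 1 → sign +
step 2: pivot 1/27 → sign +
step 3: pivot -1 → sign −
step 4: pivot 1/2 → sign +
signature = (4, 1, 0)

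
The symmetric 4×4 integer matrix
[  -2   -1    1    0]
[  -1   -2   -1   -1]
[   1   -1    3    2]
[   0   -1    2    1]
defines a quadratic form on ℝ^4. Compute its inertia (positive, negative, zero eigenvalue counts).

Answer: (1, 3, 0)

Derivation:
step 0: pivot -2 → sign −
step 1: pivot -3/2 → sign −
step 2: pivot 5 → sign +
step 3: pivot -2/15 → sign −
signature = (1, 3, 0)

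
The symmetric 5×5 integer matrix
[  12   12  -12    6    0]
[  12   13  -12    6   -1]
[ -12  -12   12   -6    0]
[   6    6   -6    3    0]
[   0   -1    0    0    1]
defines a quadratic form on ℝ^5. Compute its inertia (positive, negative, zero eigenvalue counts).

step 0: pivot 12 → sign +
step 1: pivot 1 → sign +
step 2: row/col 2 already zero → sign 0
step 3: row/col 3 already zero → sign 0
step 4: row/col 4 already zero → sign 0
signature = (2, 0, 3)

Answer: (2, 0, 3)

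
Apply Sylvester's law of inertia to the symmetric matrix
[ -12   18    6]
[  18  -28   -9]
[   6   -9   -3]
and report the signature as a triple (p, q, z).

step 0: pivot -12 → sign −
step 1: pivot -1 → sign −
step 2: row/col 2 already zero → sign 0
signature = (0, 2, 1)

Answer: (0, 2, 1)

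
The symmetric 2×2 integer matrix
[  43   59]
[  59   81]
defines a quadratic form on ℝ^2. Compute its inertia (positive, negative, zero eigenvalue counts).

Answer: (2, 0, 0)

Derivation:
step 0: pivot 43 → sign +
step 1: pivot 2/43 → sign +
signature = (2, 0, 0)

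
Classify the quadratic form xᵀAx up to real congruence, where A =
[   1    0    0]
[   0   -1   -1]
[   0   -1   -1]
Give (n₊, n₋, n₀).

step 0: pivot 1 → sign +
step 1: pivot -1 → sign −
step 2: row/col 2 already zero → sign 0
signature = (1, 1, 1)

Answer: (1, 1, 1)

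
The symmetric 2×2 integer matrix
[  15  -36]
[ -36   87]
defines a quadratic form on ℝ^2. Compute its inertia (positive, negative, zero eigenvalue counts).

Answer: (2, 0, 0)

Derivation:
step 0: pivot 15 → sign +
step 1: pivot 3/5 → sign +
signature = (2, 0, 0)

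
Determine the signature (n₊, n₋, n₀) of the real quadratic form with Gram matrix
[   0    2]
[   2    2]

Answer: (1, 1, 0)

Derivation:
step 0: pivot 2 → sign +
step 1: pivot -2 → sign −
signature = (1, 1, 0)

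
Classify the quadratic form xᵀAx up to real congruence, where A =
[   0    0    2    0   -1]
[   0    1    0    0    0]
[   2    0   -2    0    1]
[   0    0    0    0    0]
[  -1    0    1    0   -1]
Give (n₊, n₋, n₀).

Answer: (2, 2, 1)

Derivation:
step 0: pivot 1 → sign +
step 1: pivot -2 → sign −
step 2: pivot 2 → sign +
step 3: pivot -1/2 → sign −
step 4: row/col 4 already zero → sign 0
signature = (2, 2, 1)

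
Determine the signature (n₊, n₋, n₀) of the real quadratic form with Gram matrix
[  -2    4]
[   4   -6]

step 0: pivot -2 → sign −
step 1: pivot 2 → sign +
signature = (1, 1, 0)

Answer: (1, 1, 0)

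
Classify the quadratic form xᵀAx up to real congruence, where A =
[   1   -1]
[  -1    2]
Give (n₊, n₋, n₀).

Answer: (2, 0, 0)

Derivation:
step 0: pivot 1 → sign +
step 1: pivot 1 → sign +
signature = (2, 0, 0)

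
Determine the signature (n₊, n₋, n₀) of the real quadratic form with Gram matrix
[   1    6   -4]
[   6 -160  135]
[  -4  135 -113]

Answer: (1, 2, 0)

Derivation:
step 0: pivot 1 → sign +
step 1: pivot -196 → sign −
step 2: pivot -3/196 → sign −
signature = (1, 2, 0)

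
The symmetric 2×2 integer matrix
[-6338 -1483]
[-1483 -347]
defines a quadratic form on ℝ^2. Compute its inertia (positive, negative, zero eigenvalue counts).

step 0: pivot -6338 → sign −
step 1: pivot 3/6338 → sign +
signature = (1, 1, 0)

Answer: (1, 1, 0)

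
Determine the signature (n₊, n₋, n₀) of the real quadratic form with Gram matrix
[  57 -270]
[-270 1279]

step 0: pivot 57 → sign +
step 1: pivot 1/19 → sign +
signature = (2, 0, 0)

Answer: (2, 0, 0)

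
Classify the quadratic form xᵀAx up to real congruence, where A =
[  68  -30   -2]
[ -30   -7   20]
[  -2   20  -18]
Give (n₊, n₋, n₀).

step 0: pivot 68 → sign +
step 1: pivot -344/17 → sign −
step 2: pivot 1/344 → sign +
signature = (2, 1, 0)

Answer: (2, 1, 0)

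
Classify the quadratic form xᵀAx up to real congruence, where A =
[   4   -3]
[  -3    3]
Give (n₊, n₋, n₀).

step 0: pivot 4 → sign +
step 1: pivot 3/4 → sign +
signature = (2, 0, 0)

Answer: (2, 0, 0)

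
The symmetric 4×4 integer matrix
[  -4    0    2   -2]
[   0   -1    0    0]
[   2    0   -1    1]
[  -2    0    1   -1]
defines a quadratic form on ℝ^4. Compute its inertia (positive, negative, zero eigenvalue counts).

Answer: (0, 2, 2)

Derivation:
step 0: pivot -4 → sign −
step 1: pivot -1 → sign −
step 2: row/col 2 already zero → sign 0
step 3: row/col 3 already zero → sign 0
signature = (0, 2, 2)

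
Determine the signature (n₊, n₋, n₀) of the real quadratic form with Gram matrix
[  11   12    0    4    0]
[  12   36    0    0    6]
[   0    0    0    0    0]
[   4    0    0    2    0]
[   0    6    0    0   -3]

Answer: (2, 1, 2)

Derivation:
step 0: pivot 11 → sign +
step 1: pivot 252/11 → sign +
step 2: pivot -2/7 → sign −
step 3: row/col 3 already zero → sign 0
step 4: row/col 4 already zero → sign 0
signature = (2, 1, 2)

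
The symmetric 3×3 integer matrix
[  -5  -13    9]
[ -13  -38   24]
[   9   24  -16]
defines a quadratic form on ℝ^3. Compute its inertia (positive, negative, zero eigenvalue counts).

Answer: (1, 2, 0)

Derivation:
step 0: pivot -5 → sign −
step 1: pivot -21/5 → sign −
step 2: pivot 2/7 → sign +
signature = (1, 2, 0)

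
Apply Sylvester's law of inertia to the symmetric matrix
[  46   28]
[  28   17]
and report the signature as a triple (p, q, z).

Answer: (1, 1, 0)

Derivation:
step 0: pivot 46 → sign +
step 1: pivot -1/23 → sign −
signature = (1, 1, 0)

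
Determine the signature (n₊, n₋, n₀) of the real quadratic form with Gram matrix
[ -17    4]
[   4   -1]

step 0: pivot -17 → sign −
step 1: pivot -1/17 → sign −
signature = (0, 2, 0)

Answer: (0, 2, 0)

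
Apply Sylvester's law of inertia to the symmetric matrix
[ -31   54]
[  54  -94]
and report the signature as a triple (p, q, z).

Answer: (1, 1, 0)

Derivation:
step 0: pivot -31 → sign −
step 1: pivot 2/31 → sign +
signature = (1, 1, 0)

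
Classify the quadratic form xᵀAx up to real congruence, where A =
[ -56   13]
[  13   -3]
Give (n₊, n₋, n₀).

Answer: (1, 1, 0)

Derivation:
step 0: pivot -56 → sign −
step 1: pivot 1/56 → sign +
signature = (1, 1, 0)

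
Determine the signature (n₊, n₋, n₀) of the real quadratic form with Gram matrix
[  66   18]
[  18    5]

step 0: pivot 66 → sign +
step 1: pivot 1/11 → sign +
signature = (2, 0, 0)

Answer: (2, 0, 0)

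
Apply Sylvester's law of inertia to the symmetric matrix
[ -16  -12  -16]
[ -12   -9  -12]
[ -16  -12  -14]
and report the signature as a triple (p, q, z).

Answer: (1, 1, 1)

Derivation:
step 0: pivot -16 → sign −
step 1: pivot 2 → sign +
step 2: row/col 2 already zero → sign 0
signature = (1, 1, 1)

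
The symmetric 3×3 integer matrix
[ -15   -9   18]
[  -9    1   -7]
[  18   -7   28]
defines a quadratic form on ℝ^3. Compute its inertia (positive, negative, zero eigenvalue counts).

step 0: pivot -15 → sign −
step 1: pivot 32/5 → sign +
step 2: pivot 3/32 → sign +
signature = (2, 1, 0)

Answer: (2, 1, 0)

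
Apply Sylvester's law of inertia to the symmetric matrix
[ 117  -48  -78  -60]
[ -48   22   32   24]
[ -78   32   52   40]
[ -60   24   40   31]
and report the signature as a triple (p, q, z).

Answer: (3, 0, 1)

Derivation:
step 0: pivot 117 → sign +
step 1: pivot 30/13 → sign +
step 2: pivot 1/15 → sign +
step 3: row/col 3 already zero → sign 0
signature = (3, 0, 1)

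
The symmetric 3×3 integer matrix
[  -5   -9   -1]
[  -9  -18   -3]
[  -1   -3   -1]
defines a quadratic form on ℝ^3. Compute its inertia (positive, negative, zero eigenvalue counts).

Answer: (0, 2, 1)

Derivation:
step 0: pivot -5 → sign −
step 1: pivot -9/5 → sign −
step 2: row/col 2 already zero → sign 0
signature = (0, 2, 1)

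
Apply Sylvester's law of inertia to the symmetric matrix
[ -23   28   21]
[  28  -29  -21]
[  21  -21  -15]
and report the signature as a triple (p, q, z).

step 0: pivot -23 → sign −
step 1: pivot 117/23 → sign +
step 2: pivot 1/13 → sign +
signature = (2, 1, 0)

Answer: (2, 1, 0)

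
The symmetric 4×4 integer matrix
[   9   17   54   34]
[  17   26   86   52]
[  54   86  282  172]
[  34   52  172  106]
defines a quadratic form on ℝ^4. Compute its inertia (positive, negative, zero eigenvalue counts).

step 0: pivot 9 → sign +
step 1: pivot -55/9 → sign −
step 2: pivot -6/55 → sign −
step 3: pivot 2 → sign +
signature = (2, 2, 0)

Answer: (2, 2, 0)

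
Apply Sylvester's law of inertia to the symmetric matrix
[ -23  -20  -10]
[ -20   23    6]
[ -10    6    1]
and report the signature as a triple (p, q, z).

Answer: (2, 1, 0)

Derivation:
step 0: pivot -23 → sign −
step 1: pivot 929/23 → sign +
step 2: pivot 1/929 → sign +
signature = (2, 1, 0)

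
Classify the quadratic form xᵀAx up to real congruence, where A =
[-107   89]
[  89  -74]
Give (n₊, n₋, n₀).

Answer: (1, 1, 0)

Derivation:
step 0: pivot -107 → sign −
step 1: pivot 3/107 → sign +
signature = (1, 1, 0)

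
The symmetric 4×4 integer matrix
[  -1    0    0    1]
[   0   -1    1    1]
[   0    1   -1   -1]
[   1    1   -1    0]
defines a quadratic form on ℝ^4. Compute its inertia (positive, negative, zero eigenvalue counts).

Answer: (1, 2, 1)

Derivation:
step 0: pivot -1 → sign −
step 1: pivot -1 → sign −
step 2: pivot 2 → sign +
step 3: row/col 3 already zero → sign 0
signature = (1, 2, 1)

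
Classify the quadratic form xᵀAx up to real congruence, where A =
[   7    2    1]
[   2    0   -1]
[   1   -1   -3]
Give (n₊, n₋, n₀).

Answer: (1, 2, 0)

Derivation:
step 0: pivot 7 → sign +
step 1: pivot -4/7 → sign −
step 2: pivot -1/4 → sign −
signature = (1, 2, 0)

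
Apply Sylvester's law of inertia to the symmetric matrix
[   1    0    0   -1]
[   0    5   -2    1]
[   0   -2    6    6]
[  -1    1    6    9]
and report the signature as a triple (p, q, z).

step 0: pivot 1 → sign +
step 1: pivot 5 → sign +
step 2: pivot 26/5 → sign +
step 3: pivot -1/13 → sign −
signature = (3, 1, 0)

Answer: (3, 1, 0)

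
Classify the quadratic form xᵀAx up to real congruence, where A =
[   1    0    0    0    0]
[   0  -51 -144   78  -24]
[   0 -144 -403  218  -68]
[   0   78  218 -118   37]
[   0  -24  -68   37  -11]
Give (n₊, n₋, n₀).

step 0: pivot 1 → sign +
step 1: pivot -51 → sign −
step 2: pivot 61/17 → sign +
step 3: pivot -6/61 → sign −
step 4: pivot 1/2 → sign +
signature = (3, 2, 0)

Answer: (3, 2, 0)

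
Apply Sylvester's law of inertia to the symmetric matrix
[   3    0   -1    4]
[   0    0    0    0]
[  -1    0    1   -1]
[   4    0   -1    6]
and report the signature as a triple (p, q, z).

Answer: (3, 0, 1)

Derivation:
step 0: pivot 3 → sign +
step 1: pivot 2/3 → sign +
step 2: pivot 1/2 → sign +
step 3: row/col 3 already zero → sign 0
signature = (3, 0, 1)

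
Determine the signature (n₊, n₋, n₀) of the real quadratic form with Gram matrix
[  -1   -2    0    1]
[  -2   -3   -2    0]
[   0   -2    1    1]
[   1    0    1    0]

step 0: pivot -1 → sign −
step 1: pivot 1 → sign +
step 2: pivot -3 → sign −
step 3: row/col 3 already zero → sign 0
signature = (1, 2, 1)

Answer: (1, 2, 1)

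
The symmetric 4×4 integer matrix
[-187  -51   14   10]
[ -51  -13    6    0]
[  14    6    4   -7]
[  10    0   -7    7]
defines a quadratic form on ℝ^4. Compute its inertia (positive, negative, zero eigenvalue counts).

Answer: (1, 3, 0)

Derivation:
step 0: pivot -187 → sign −
step 1: pivot 10/11 → sign +
step 2: pivot -16/85 → sign −
step 3: pivot -3/16 → sign −
signature = (1, 3, 0)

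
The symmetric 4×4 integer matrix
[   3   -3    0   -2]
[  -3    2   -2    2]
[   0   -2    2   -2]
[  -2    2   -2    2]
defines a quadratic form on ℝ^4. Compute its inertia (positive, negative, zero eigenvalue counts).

Answer: (2, 1, 1)

Derivation:
step 0: pivot 3 → sign +
step 1: pivot -1 → sign −
step 2: pivot 6 → sign +
step 3: row/col 3 already zero → sign 0
signature = (2, 1, 1)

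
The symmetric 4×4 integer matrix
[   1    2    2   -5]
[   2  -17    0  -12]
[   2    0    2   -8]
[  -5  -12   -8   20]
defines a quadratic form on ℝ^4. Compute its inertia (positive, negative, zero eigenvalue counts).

Answer: (1, 3, 0)

Derivation:
step 0: pivot 1 → sign +
step 1: pivot -21 → sign −
step 2: pivot -26/21 → sign −
step 3: pivot -3/13 → sign −
signature = (1, 3, 0)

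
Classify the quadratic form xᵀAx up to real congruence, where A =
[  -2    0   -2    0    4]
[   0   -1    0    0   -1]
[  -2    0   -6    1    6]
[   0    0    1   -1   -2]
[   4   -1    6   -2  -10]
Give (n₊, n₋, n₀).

Answer: (1, 4, 0)

Derivation:
step 0: pivot -2 → sign −
step 1: pivot -1 → sign −
step 2: pivot -4 → sign −
step 3: pivot -3/4 → sign −
step 4: pivot 3 → sign +
signature = (1, 4, 0)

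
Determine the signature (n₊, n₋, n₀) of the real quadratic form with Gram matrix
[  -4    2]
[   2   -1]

Answer: (0, 1, 1)

Derivation:
step 0: pivot -4 → sign −
step 1: row/col 1 already zero → sign 0
signature = (0, 1, 1)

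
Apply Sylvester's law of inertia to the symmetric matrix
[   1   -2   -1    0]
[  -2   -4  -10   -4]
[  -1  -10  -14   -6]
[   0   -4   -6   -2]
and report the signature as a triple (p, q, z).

step 0: pivot 1 → sign +
step 1: pivot -8 → sign −
step 2: pivot 3 → sign +
step 3: row/col 3 already zero → sign 0
signature = (2, 1, 1)

Answer: (2, 1, 1)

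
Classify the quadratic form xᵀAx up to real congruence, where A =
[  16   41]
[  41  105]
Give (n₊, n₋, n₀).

Answer: (1, 1, 0)

Derivation:
step 0: pivot 16 → sign +
step 1: pivot -1/16 → sign −
signature = (1, 1, 0)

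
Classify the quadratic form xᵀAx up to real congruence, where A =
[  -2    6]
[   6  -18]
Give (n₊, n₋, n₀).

step 0: pivot -2 → sign −
step 1: row/col 1 already zero → sign 0
signature = (0, 1, 1)

Answer: (0, 1, 1)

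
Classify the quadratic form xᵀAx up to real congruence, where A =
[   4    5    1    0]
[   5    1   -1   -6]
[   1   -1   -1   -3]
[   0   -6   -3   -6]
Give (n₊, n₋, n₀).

step 0: pivot 4 → sign +
step 1: pivot -21/4 → sign −
step 2: pivot -2/7 → sign −
step 3: pivot 3/2 → sign +
signature = (2, 2, 0)

Answer: (2, 2, 0)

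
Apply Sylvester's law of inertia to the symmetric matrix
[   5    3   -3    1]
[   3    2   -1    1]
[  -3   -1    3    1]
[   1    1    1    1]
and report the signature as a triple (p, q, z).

step 0: pivot 5 → sign +
step 1: pivot 1/5 → sign +
step 2: pivot -2 → sign −
step 3: row/col 3 already zero → sign 0
signature = (2, 1, 1)

Answer: (2, 1, 1)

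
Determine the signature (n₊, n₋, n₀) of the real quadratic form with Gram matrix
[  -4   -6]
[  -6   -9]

Answer: (0, 1, 1)

Derivation:
step 0: pivot -4 → sign −
step 1: row/col 1 already zero → sign 0
signature = (0, 1, 1)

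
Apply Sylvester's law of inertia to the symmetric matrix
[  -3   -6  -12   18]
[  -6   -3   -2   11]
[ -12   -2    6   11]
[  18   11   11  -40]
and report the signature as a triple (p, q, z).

Answer: (2, 2, 0)

Derivation:
step 0: pivot -3 → sign −
step 1: pivot 9 → sign +
step 2: pivot 2/9 → sign +
step 3: pivot -3/2 → sign −
signature = (2, 2, 0)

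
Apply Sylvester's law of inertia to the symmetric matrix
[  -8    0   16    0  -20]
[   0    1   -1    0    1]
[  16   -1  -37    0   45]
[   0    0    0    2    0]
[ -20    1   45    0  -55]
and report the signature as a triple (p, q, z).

Answer: (2, 2, 1)

Derivation:
step 0: pivot -8 → sign −
step 1: pivot 1 → sign +
step 2: pivot -6 → sign −
step 3: pivot 2 → sign +
step 4: row/col 4 already zero → sign 0
signature = (2, 2, 1)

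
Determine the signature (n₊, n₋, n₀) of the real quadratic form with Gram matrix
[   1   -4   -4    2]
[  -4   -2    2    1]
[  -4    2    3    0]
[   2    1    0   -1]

step 0: pivot 1 → sign +
step 1: pivot -18 → sign −
step 2: pivot -19/9 → sign −
step 3: pivot -1/38 → sign −
signature = (1, 3, 0)

Answer: (1, 3, 0)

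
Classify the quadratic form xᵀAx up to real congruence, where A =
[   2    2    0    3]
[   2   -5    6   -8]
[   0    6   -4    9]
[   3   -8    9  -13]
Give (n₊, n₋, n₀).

Answer: (2, 2, 0)

Derivation:
step 0: pivot 2 → sign +
step 1: pivot -7 → sign −
step 2: pivot 8/7 → sign +
step 3: pivot -3/8 → sign −
signature = (2, 2, 0)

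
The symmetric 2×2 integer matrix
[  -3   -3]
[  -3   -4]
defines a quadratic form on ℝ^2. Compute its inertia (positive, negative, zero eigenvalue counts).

step 0: pivot -3 → sign −
step 1: pivot -1 → sign −
signature = (0, 2, 0)

Answer: (0, 2, 0)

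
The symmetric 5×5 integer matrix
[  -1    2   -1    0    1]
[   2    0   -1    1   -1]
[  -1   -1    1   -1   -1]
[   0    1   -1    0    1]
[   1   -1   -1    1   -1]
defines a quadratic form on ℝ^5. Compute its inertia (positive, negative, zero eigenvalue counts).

Answer: (2, 3, 0)

Derivation:
step 0: pivot -1 → sign −
step 1: pivot 4 → sign +
step 2: pivot -1/4 → sign −
step 3: pivot 6 → sign +
step 4: pivot -2/3 → sign −
signature = (2, 3, 0)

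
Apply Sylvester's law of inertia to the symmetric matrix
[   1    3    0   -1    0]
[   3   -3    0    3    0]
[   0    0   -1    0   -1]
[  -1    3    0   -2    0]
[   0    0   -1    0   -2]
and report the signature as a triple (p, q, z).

step 0: pivot 1 → sign +
step 1: pivot -12 → sign −
step 2: pivot -1 → sign −
step 3: pivot -1 → sign −
step 4: row/col 4 already zero → sign 0
signature = (1, 3, 1)

Answer: (1, 3, 1)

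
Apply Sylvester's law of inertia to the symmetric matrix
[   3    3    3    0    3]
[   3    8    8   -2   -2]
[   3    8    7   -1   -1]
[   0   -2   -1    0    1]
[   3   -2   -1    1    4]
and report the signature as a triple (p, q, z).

Answer: (3, 2, 0)

Derivation:
step 0: pivot 3 → sign +
step 1: pivot 5 → sign +
step 2: pivot -1 → sign −
step 3: pivot 1/5 → sign +
step 4: pivot -3 → sign −
signature = (3, 2, 0)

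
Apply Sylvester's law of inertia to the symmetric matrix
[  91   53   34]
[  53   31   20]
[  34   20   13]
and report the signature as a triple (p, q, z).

step 0: pivot 91 → sign +
step 1: pivot 12/91 → sign +
step 2: row/col 2 already zero → sign 0
signature = (2, 0, 1)

Answer: (2, 0, 1)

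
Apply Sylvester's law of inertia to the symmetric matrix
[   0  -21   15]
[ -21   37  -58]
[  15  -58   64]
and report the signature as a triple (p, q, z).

Answer: (2, 1, 0)

Derivation:
step 0: pivot 37 → sign +
step 1: pivot -441/37 → sign −
step 2: pivot 1/49 → sign +
signature = (2, 1, 0)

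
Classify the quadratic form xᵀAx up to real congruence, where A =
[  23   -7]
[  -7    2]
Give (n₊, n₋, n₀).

Answer: (1, 1, 0)

Derivation:
step 0: pivot 23 → sign +
step 1: pivot -3/23 → sign −
signature = (1, 1, 0)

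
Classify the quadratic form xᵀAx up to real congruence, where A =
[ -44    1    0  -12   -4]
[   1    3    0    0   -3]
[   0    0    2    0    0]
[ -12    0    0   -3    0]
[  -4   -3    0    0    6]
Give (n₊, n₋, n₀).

step 0: pivot -44 → sign −
step 1: pivot 133/44 → sign +
step 2: pivot 2 → sign +
step 3: pivot 33/133 → sign +
step 4: pivot 6/11 → sign +
signature = (4, 1, 0)

Answer: (4, 1, 0)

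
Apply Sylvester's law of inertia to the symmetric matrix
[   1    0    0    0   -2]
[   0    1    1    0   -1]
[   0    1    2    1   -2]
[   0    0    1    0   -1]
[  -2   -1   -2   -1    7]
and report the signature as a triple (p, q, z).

step 0: pivot 1 → sign +
step 1: pivot 1 → sign +
step 2: pivot 1 → sign +
step 3: pivot -1 → sign −
step 4: pivot 1 → sign +
signature = (4, 1, 0)

Answer: (4, 1, 0)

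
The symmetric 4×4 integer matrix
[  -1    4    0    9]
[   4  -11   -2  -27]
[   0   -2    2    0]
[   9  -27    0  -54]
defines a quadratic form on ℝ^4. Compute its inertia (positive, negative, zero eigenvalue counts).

step 0: pivot -1 → sign −
step 1: pivot 5 → sign +
step 2: pivot 6/5 → sign +
step 3: row/col 3 already zero → sign 0
signature = (2, 1, 1)

Answer: (2, 1, 1)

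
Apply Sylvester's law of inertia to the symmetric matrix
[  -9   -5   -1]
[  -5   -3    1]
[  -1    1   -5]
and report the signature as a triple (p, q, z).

step 0: pivot -9 → sign −
step 1: pivot -2/9 → sign −
step 2: pivot 6 → sign +
signature = (1, 2, 0)

Answer: (1, 2, 0)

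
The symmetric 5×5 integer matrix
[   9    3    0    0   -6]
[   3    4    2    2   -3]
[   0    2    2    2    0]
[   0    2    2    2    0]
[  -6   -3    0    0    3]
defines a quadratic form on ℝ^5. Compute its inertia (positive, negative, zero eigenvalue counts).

step 0: pivot 9 → sign +
step 1: pivot 3 → sign +
step 2: pivot 2/3 → sign +
step 3: pivot -2 → sign −
step 4: row/col 4 already zero → sign 0
signature = (3, 1, 1)

Answer: (3, 1, 1)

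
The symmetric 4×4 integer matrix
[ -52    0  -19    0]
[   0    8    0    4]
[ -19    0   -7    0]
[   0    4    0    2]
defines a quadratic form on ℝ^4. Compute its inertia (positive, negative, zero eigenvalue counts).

step 0: pivot -52 → sign −
step 1: pivot 8 → sign +
step 2: pivot -3/52 → sign −
step 3: row/col 3 already zero → sign 0
signature = (1, 2, 1)

Answer: (1, 2, 1)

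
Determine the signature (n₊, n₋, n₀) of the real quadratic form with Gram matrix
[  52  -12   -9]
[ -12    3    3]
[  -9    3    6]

step 0: pivot 52 → sign +
step 1: pivot 3/13 → sign +
step 2: pivot 3/4 → sign +
signature = (3, 0, 0)

Answer: (3, 0, 0)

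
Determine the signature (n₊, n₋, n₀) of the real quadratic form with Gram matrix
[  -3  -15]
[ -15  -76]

Answer: (0, 2, 0)

Derivation:
step 0: pivot -3 → sign −
step 1: pivot -1 → sign −
signature = (0, 2, 0)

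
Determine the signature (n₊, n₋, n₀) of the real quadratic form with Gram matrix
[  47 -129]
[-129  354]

step 0: pivot 47 → sign +
step 1: pivot -3/47 → sign −
signature = (1, 1, 0)

Answer: (1, 1, 0)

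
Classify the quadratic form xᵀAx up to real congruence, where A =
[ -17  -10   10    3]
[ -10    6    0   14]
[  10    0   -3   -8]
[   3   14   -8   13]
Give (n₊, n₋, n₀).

Answer: (2, 2, 0)

Derivation:
step 0: pivot -17 → sign −
step 1: pivot 202/17 → sign +
step 2: pivot -3/101 → sign −
step 3: pivot 2 → sign +
signature = (2, 2, 0)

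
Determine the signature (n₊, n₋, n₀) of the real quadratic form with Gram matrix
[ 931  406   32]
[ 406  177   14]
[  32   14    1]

step 0: pivot 931 → sign +
step 1: pivot -1/19 → sign −
step 2: pivot -3/49 → sign −
signature = (1, 2, 0)

Answer: (1, 2, 0)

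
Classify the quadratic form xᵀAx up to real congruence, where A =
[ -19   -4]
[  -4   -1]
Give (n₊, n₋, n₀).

Answer: (0, 2, 0)

Derivation:
step 0: pivot -19 → sign −
step 1: pivot -3/19 → sign −
signature = (0, 2, 0)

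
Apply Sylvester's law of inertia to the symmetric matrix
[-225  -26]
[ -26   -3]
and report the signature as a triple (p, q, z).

step 0: pivot -225 → sign −
step 1: pivot 1/225 → sign +
signature = (1, 1, 0)

Answer: (1, 1, 0)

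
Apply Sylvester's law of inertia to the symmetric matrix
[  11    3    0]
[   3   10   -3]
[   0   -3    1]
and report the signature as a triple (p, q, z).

step 0: pivot 11 → sign +
step 1: pivot 101/11 → sign +
step 2: pivot 2/101 → sign +
signature = (3, 0, 0)

Answer: (3, 0, 0)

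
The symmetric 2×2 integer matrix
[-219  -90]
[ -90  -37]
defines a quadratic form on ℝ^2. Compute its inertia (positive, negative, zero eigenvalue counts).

step 0: pivot -219 → sign −
step 1: pivot -1/73 → sign −
signature = (0, 2, 0)

Answer: (0, 2, 0)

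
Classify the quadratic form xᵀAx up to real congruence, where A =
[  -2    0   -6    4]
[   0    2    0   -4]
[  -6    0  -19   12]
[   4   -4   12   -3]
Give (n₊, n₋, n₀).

step 0: pivot -2 → sign −
step 1: pivot 2 → sign +
step 2: pivot -1 → sign −
step 3: pivot -3 → sign −
signature = (1, 3, 0)

Answer: (1, 3, 0)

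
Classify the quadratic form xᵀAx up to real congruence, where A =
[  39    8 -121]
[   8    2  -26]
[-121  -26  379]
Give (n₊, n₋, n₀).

Answer: (2, 1, 0)

Derivation:
step 0: pivot 39 → sign +
step 1: pivot 14/39 → sign +
step 2: pivot -2/7 → sign −
signature = (2, 1, 0)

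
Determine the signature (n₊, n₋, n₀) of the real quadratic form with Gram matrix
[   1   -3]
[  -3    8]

step 0: pivot 1 → sign +
step 1: pivot -1 → sign −
signature = (1, 1, 0)

Answer: (1, 1, 0)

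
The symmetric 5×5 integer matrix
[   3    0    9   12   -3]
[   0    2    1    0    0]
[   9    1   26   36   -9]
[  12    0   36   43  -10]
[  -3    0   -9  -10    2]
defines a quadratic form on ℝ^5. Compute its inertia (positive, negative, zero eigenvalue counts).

Answer: (2, 3, 0)

Derivation:
step 0: pivot 3 → sign +
step 1: pivot 2 → sign +
step 2: pivot -3/2 → sign −
step 3: pivot -5 → sign −
step 4: pivot -1/5 → sign −
signature = (2, 3, 0)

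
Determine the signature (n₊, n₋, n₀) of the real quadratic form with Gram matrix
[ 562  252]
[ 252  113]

step 0: pivot 562 → sign +
step 1: pivot 1/281 → sign +
signature = (2, 0, 0)

Answer: (2, 0, 0)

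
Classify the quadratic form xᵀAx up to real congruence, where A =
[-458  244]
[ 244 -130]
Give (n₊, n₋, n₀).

step 0: pivot -458 → sign −
step 1: pivot -2/229 → sign −
signature = (0, 2, 0)

Answer: (0, 2, 0)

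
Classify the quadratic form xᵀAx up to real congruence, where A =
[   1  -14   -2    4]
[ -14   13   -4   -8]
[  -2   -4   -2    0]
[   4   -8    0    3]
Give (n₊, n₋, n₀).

Answer: (1, 3, 0)

Derivation:
step 0: pivot 1 → sign +
step 1: pivot -183 → sign −
step 2: pivot -74/183 → sign −
step 3: pivot -1/37 → sign −
signature = (1, 3, 0)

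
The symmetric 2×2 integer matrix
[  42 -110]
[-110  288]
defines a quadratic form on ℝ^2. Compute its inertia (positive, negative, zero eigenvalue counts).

step 0: pivot 42 → sign +
step 1: pivot -2/21 → sign −
signature = (1, 1, 0)

Answer: (1, 1, 0)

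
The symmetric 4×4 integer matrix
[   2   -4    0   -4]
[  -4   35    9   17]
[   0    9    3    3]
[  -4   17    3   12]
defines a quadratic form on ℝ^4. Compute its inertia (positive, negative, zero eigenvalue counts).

Answer: (3, 0, 1)

Derivation:
step 0: pivot 2 → sign +
step 1: pivot 27 → sign +
step 2: pivot 1 → sign +
step 3: row/col 3 already zero → sign 0
signature = (3, 0, 1)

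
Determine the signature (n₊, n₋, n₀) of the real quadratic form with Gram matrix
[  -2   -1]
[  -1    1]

Answer: (1, 1, 0)

Derivation:
step 0: pivot -2 → sign −
step 1: pivot 3/2 → sign +
signature = (1, 1, 0)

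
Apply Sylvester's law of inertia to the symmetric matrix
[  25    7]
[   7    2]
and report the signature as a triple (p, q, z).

Answer: (2, 0, 0)

Derivation:
step 0: pivot 25 → sign +
step 1: pivot 1/25 → sign +
signature = (2, 0, 0)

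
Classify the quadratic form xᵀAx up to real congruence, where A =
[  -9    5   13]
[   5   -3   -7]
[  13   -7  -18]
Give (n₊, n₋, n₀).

Answer: (1, 2, 0)

Derivation:
step 0: pivot -9 → sign −
step 1: pivot -2/9 → sign −
step 2: pivot 1 → sign +
signature = (1, 2, 0)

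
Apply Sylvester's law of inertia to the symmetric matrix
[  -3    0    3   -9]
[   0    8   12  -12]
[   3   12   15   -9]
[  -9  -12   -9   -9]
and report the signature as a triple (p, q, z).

Answer: (1, 1, 2)

Derivation:
step 0: pivot -3 → sign −
step 1: pivot 8 → sign +
step 2: row/col 2 already zero → sign 0
step 3: row/col 3 already zero → sign 0
signature = (1, 1, 2)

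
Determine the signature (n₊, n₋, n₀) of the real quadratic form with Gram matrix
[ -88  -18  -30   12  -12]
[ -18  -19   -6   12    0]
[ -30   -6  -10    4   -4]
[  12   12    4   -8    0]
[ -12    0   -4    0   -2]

step 0: pivot -88 → sign −
step 1: pivot -337/22 → sign −
step 2: pivot 77/337 → sign +
step 3: pivot -32/77 → sign −
step 4: row/col 4 already zero → sign 0
signature = (1, 3, 1)

Answer: (1, 3, 1)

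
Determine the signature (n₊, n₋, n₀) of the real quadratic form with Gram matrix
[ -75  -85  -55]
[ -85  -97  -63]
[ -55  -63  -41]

step 0: pivot -75 → sign −
step 1: pivot -2/3 → sign −
step 2: row/col 2 already zero → sign 0
signature = (0, 2, 1)

Answer: (0, 2, 1)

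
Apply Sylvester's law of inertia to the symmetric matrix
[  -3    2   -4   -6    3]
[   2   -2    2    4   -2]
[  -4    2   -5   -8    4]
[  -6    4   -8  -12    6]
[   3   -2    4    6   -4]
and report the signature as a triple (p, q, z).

Answer: (1, 3, 1)

Derivation:
step 0: pivot -3 → sign −
step 1: pivot -2/3 → sign −
step 2: pivot 1 → sign +
step 3: pivot -1 → sign −
step 4: row/col 4 already zero → sign 0
signature = (1, 3, 1)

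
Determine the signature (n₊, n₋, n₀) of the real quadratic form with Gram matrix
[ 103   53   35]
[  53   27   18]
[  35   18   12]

step 0: pivot 103 → sign +
step 1: pivot -28/103 → sign −
step 2: pivot 3/28 → sign +
signature = (2, 1, 0)

Answer: (2, 1, 0)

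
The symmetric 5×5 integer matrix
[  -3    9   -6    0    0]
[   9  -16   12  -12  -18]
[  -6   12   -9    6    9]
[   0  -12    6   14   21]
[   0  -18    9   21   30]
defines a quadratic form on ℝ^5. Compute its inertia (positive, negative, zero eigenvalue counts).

Answer: (2, 3, 0)

Derivation:
step 0: pivot -3 → sign −
step 1: pivot 11 → sign +
step 2: pivot -3/11 → sign −
step 3: pivot 2 → sign +
step 4: pivot -3/2 → sign −
signature = (2, 3, 0)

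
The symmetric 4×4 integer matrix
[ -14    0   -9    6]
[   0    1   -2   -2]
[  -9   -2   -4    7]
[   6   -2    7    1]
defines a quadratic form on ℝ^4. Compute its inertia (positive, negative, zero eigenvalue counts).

Answer: (1, 3, 0)

Derivation:
step 0: pivot -14 → sign −
step 1: pivot 1 → sign +
step 2: pivot -31/14 → sign −
step 3: pivot -3/31 → sign −
signature = (1, 3, 0)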